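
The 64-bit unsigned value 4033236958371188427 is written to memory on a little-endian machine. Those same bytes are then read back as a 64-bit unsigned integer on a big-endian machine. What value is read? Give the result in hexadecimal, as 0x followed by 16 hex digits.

4033236958371188427 in 64-bit hexadecimal is 0x37F8EFA506B10ECB.
Stored little-endian, the bytes at ascending addresses are CB 0E B1 06 A5 EF F8 37.
Read back as big-endian, the last byte is least significant, giving 0xCB0EB106A5EFF837.

0xCB0EB106A5EFF837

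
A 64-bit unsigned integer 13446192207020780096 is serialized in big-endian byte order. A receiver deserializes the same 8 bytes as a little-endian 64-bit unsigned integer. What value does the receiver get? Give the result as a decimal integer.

4641550135379663546

13446192207020780096 in 64-bit hexadecimal is 0xBA9A789241196A40.
Stored big-endian, the bytes at ascending addresses are BA 9A 78 92 41 19 6A 40.
Read back as little-endian, the first byte is least significant, giving 0x406A194192789ABA.
0x406A194192789ABA = 4641550135379663546.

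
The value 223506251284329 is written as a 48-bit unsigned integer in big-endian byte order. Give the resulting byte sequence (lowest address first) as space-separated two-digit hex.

223506251284329 in hexadecimal, padded to 48 bits, is 0xCB471AB67F69.
Split into bytes (most-significant first): CB 47 1A B6 7F 69.
Big-endian stores the most-significant byte at the lowest address.
So the memory order matches the most-significant-first order: CB 47 1A B6 7F 69.

CB 47 1A B6 7F 69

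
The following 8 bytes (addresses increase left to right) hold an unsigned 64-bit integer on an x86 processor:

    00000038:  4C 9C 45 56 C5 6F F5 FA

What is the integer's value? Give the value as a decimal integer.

Little-endian stores the least-significant byte at the lowest address.
Reassemble most-significant byte first: FA F5 6F C5 56 45 9C 4C → 0xFAF56FC556459C4C.
0xFAF56FC556459C4C = 18083482772122737740.

18083482772122737740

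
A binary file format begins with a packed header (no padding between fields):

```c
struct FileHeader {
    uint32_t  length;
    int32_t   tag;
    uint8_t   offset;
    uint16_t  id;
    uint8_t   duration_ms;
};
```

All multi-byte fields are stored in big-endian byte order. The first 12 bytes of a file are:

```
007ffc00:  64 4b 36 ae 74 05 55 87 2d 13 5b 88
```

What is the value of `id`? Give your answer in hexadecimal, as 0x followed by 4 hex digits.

0x135B

`id` follows `length` (4 B), `tag` (4 B), `offset` (1 B), so it starts at offset 4 + 4 + 1 = 9 and occupies 2 bytes.
Bytes at offsets 9..10: 13 5B.
Big-endian: lowest address holds the most-significant byte.
The bytes are already most-significant first: 0x135B.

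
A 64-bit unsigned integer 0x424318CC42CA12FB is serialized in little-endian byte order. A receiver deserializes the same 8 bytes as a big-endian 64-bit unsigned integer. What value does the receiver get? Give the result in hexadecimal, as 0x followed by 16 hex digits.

Stored little-endian, the bytes at ascending addresses are FB 12 CA 42 CC 18 43 42.
Read back as big-endian, the last byte is least significant, giving 0xFB12CA42CC184342.

0xFB12CA42CC184342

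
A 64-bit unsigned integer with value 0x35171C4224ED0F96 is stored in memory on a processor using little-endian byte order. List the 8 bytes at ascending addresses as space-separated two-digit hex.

96 0F ED 24 42 1C 17 35

Split into bytes (most-significant first): 35 17 1C 42 24 ED 0F 96.
In little-endian order the low byte comes first in memory.
So at ascending addresses the bytes are 96 0F ED 24 42 1C 17 35.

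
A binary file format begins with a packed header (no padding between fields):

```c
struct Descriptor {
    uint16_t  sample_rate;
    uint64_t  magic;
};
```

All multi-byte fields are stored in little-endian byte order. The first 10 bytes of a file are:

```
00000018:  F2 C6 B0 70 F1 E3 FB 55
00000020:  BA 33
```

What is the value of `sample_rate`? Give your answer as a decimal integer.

50930

`sample_rate` is the first field, at byte offset 0, occupying 2 bytes.
Bytes at offsets 0..1: F2 C6.
Little-endian stores the least-significant byte at the lowest address.
Reassemble most-significant byte first: C6 F2 → 0xC6F2.
0xC6F2 = 50930.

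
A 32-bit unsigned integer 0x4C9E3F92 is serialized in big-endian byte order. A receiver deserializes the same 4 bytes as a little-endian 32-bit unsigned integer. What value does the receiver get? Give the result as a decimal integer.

2453642828

Stored big-endian, the bytes at ascending addresses are 4C 9E 3F 92.
Read back as little-endian, the first byte is least significant, giving 0x923F9E4C.
0x923F9E4C = 2453642828.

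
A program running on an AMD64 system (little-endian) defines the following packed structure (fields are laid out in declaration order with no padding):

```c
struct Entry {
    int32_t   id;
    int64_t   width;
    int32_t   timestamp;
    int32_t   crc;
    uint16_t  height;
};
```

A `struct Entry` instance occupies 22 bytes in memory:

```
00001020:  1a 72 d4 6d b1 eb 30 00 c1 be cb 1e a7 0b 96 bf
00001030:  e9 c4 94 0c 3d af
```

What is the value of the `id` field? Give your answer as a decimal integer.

`id` is the first field, at byte offset 0, occupying 4 bytes.
Bytes at offsets 0..3: 1A 72 D4 6D.
Little-endian: lowest address holds the least-significant byte.
Reassemble most-significant byte first: 6D D4 72 1A → 0x6DD4721A.
0x6DD4721A = 1842639386.

1842639386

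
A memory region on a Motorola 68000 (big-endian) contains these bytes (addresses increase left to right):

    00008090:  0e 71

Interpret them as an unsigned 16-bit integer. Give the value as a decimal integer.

Big-endian: lowest address holds the most-significant byte.
The bytes are already most-significant first: 0x0E71.
0x0E71 = 3697.

3697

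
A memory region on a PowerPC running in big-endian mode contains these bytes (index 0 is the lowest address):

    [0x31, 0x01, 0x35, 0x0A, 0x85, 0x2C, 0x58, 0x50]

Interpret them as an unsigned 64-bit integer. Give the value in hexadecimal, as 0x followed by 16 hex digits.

0x3101350A852C5850

In big-endian order the high byte comes first in memory.
The bytes are already most-significant first: 0x3101350A852C5850.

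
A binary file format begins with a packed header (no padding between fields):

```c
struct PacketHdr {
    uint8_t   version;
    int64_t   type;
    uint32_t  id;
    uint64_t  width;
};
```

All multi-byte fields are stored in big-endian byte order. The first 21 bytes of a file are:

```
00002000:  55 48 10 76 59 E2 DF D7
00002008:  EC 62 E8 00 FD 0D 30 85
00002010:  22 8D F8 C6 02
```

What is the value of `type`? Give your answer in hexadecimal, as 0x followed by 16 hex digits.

0x48107659E2DFD7EC

`type` follows `version` (1 byte), so it starts at byte offset 1 and occupies 8 bytes.
Bytes at offsets 1..8: 48 10 76 59 E2 DF D7 EC.
Big-endian stores the most-significant byte at the lowest address.
The bytes are already most-significant first: 0x48107659E2DFD7EC.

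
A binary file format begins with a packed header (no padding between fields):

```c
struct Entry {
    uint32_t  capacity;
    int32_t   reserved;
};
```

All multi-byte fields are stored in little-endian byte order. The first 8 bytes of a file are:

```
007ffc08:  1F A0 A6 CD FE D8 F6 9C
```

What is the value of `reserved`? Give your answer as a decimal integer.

`reserved` follows `capacity` (4 bytes), so it starts at byte offset 4 and occupies 4 bytes.
Bytes at offsets 4..7: FE D8 F6 9C.
In little-endian order the low byte comes first in memory.
Reassemble most-significant byte first: 9C F6 D8 FE → 0x9CF6D8FE.
Top bit is set, so as a signed 32-bit value this is 0x9CF6D8FE − 2^32 = -1661544194.

-1661544194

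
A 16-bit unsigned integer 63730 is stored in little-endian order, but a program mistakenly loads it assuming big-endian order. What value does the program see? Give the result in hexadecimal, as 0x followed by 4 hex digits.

63730 in 16-bit hexadecimal is 0xF8F2.
Stored little-endian, the bytes at ascending addresses are F2 F8.
Read back as big-endian, the last byte is least significant, giving 0xF2F8.

0xF2F8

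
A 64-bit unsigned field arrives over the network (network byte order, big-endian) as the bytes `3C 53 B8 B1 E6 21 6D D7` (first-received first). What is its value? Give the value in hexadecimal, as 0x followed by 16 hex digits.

0x3C53B8B1E6216DD7

In big-endian order the high byte comes first in memory.
The bytes are already most-significant first: 0x3C53B8B1E6216DD7.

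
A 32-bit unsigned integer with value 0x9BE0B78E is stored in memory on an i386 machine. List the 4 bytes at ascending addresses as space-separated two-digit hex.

Split into bytes (most-significant first): 9B E0 B7 8E.
Little-endian stores the least-significant byte at the lowest address.
So at ascending addresses the bytes are 8E B7 E0 9B.

8E B7 E0 9B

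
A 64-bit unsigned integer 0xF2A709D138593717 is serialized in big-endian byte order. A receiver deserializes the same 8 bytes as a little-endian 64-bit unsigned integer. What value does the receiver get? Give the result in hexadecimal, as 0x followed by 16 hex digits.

Stored big-endian, the bytes at ascending addresses are F2 A7 09 D1 38 59 37 17.
Read back as little-endian, the first byte is least significant, giving 0x17375938D109A7F2.

0x17375938D109A7F2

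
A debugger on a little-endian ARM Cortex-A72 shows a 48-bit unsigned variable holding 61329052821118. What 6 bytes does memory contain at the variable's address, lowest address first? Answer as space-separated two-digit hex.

7E 66 68 48 C7 37

61329052821118 in hexadecimal, padded to 48 bits, is 0x37C74868667E.
Split into bytes (most-significant first): 37 C7 48 68 66 7E.
In little-endian order the low byte comes first in memory.
So at ascending addresses the bytes are 7E 66 68 48 C7 37.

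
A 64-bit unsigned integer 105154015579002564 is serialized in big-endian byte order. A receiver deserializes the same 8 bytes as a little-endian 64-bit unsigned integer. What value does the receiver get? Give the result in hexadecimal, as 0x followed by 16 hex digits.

105154015579002564 in 64-bit hexadecimal is 0x01759505214AD6C4.
Stored big-endian, the bytes at ascending addresses are 01 75 95 05 21 4A D6 C4.
Read back as little-endian, the first byte is least significant, giving 0xC4D64A2105957501.

0xC4D64A2105957501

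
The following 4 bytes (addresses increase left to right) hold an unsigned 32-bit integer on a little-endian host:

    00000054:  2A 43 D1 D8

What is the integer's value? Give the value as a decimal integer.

3637592874

Little-endian stores the least-significant byte at the lowest address.
Reassemble most-significant byte first: D8 D1 43 2A → 0xD8D1432A.
0xD8D1432A = 3637592874.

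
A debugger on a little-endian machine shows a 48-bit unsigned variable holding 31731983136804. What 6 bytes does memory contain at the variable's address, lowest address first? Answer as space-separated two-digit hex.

24 38 95 2D DC 1C

31731983136804 in hexadecimal, padded to 48 bits, is 0x1CDC2D953824.
Split into bytes (most-significant first): 1C DC 2D 95 38 24.
Little-endian: lowest address holds the least-significant byte.
So at ascending addresses the bytes are 24 38 95 2D DC 1C.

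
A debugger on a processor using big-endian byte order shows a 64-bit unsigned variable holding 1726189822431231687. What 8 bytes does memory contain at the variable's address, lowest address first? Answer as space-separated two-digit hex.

17 F4 A8 7F 6C E8 7E C7

1726189822431231687 in hexadecimal, padded to 64 bits, is 0x17F4A87F6CE87EC7.
Split into bytes (most-significant first): 17 F4 A8 7F 6C E8 7E C7.
Big-endian stores the most-significant byte at the lowest address.
So the memory order matches the most-significant-first order: 17 F4 A8 7F 6C E8 7E C7.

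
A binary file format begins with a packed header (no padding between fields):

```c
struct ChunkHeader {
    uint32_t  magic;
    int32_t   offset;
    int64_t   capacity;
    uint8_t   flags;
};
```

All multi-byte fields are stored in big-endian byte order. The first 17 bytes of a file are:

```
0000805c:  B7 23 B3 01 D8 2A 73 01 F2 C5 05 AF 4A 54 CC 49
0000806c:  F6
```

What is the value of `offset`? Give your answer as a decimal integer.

-668306687

`offset` follows `magic` (4 bytes), so it starts at byte offset 4 and occupies 4 bytes.
Bytes at offsets 4..7: D8 2A 73 01.
Big-endian stores the most-significant byte at the lowest address.
The bytes are already most-significant first: 0xD82A7301.
Top bit is set, so as a signed 32-bit value this is 0xD82A7301 − 2^32 = -668306687.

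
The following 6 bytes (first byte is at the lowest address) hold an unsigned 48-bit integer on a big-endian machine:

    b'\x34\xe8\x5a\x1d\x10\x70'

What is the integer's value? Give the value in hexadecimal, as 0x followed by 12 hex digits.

0x34E85A1D1070

Big-endian: lowest address holds the most-significant byte.
The bytes are already most-significant first: 0x34E85A1D1070.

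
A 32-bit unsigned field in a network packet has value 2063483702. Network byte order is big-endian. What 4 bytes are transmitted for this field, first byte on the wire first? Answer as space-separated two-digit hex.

7A FE 43 36

2063483702 in hexadecimal, padded to 32 bits, is 0x7AFE4336.
Split into bytes (most-significant first): 7A FE 43 36.
Big-endian: lowest address holds the most-significant byte.
So the memory order matches the most-significant-first order: 7A FE 43 36.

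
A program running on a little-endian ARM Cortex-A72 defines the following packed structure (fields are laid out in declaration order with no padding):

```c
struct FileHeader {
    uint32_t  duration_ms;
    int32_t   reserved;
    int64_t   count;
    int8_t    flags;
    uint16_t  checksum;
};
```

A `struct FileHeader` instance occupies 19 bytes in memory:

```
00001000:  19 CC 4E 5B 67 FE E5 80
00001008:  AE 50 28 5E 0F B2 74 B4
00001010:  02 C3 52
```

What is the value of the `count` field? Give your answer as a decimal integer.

-5443530270510133074

`count` follows `duration_ms` (4 B), `reserved` (4 B), so it starts at offset 4 + 4 = 8 and occupies 8 bytes.
Bytes at offsets 8..15: AE 50 28 5E 0F B2 74 B4.
Little-endian stores the least-significant byte at the lowest address.
Reassemble most-significant byte first: B4 74 B2 0F 5E 28 50 AE → 0xB474B20F5E2850AE.
Top bit is set, so as a signed 64-bit value this is 0xB474B20F5E2850AE − 2^64 = -5443530270510133074.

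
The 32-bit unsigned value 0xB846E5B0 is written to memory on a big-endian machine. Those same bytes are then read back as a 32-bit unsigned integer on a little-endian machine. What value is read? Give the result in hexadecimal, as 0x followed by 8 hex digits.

Stored big-endian, the bytes at ascending addresses are B8 46 E5 B0.
Read back as little-endian, the first byte is least significant, giving 0xB0E546B8.

0xB0E546B8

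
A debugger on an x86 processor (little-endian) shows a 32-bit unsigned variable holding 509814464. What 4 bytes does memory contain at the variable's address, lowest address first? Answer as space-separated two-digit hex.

509814464 in hexadecimal, padded to 32 bits, is 0x1E6326C0.
Split into bytes (most-significant first): 1E 63 26 C0.
Little-endian stores the least-significant byte at the lowest address.
So at ascending addresses the bytes are C0 26 63 1E.

C0 26 63 1E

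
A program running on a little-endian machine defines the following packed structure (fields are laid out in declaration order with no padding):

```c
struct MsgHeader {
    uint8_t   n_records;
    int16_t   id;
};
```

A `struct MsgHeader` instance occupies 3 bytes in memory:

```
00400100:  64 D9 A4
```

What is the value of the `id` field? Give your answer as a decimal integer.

`id` follows `n_records` (1 byte), so it starts at byte offset 1 and occupies 2 bytes.
Bytes at offsets 1..2: D9 A4.
In little-endian order the low byte comes first in memory.
Reassemble most-significant byte first: A4 D9 → 0xA4D9.
Top bit is set, so as a signed 16-bit value this is 0xA4D9 − 2^16 = -23335.

-23335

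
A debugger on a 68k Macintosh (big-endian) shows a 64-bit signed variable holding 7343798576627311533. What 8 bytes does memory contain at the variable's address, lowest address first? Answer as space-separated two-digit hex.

7343798576627311533 in hexadecimal, padded to 64 bits, is 0x65EA69E575E3E3AD.
Split into bytes (most-significant first): 65 EA 69 E5 75 E3 E3 AD.
Big-endian stores the most-significant byte at the lowest address.
So the memory order matches the most-significant-first order: 65 EA 69 E5 75 E3 E3 AD.

65 EA 69 E5 75 E3 E3 AD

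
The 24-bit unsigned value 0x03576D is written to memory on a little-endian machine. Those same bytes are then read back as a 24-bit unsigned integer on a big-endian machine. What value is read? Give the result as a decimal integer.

7165699

Stored little-endian, the bytes at ascending addresses are 6D 57 03.
Read back as big-endian, the last byte is least significant, giving 0x6D5703.
0x6D5703 = 7165699.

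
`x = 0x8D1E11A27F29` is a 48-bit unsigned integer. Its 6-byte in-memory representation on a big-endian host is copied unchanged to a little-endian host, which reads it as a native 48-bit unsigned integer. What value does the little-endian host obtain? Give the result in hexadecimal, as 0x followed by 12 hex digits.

0x297FA2111E8D

Stored big-endian, the bytes at ascending addresses are 8D 1E 11 A2 7F 29.
Read back as little-endian, the first byte is least significant, giving 0x297FA2111E8D.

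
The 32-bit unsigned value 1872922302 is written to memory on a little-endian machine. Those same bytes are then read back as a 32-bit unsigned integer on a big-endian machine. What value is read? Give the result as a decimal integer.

1872922302 in 32-bit hexadecimal is 0x6FA286BE.
Stored little-endian, the bytes at ascending addresses are BE 86 A2 6F.
Read back as big-endian, the last byte is least significant, giving 0xBE86A26F.
0xBE86A26F = 3196494447.

3196494447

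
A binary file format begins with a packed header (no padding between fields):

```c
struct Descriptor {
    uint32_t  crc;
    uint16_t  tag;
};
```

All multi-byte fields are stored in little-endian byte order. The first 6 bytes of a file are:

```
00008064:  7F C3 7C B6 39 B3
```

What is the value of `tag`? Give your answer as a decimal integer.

`tag` follows `crc` (4 bytes), so it starts at byte offset 4 and occupies 2 bytes.
Bytes at offsets 4..5: 39 B3.
Little-endian: lowest address holds the least-significant byte.
Reassemble most-significant byte first: B3 39 → 0xB339.
0xB339 = 45881.

45881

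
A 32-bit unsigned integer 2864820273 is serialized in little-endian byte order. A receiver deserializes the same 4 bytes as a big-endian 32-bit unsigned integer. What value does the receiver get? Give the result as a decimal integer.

833667498

2864820273 in 32-bit hexadecimal is 0xAAC1B031.
Stored little-endian, the bytes at ascending addresses are 31 B0 C1 AA.
Read back as big-endian, the last byte is least significant, giving 0x31B0C1AA.
0x31B0C1AA = 833667498.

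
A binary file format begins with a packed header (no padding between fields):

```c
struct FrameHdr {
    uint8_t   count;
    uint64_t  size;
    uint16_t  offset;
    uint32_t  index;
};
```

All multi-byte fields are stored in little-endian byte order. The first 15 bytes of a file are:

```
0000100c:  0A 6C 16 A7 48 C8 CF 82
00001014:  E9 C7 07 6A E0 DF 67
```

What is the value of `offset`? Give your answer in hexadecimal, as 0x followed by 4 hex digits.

0x07C7

`offset` follows `count` (1 B), `size` (8 B), so it starts at offset 1 + 8 = 9 and occupies 2 bytes.
Bytes at offsets 9..10: C7 07.
Little-endian stores the least-significant byte at the lowest address.
Reassemble most-significant byte first: 07 C7 → 0x07C7.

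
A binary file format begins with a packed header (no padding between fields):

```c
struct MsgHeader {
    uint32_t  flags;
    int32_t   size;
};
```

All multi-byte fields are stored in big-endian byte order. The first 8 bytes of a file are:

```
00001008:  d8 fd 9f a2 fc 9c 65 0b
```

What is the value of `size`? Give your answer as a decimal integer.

`size` follows `flags` (4 bytes), so it starts at byte offset 4 and occupies 4 bytes.
Bytes at offsets 4..7: FC 9C 65 0B.
In big-endian order the high byte comes first in memory.
The bytes are already most-significant first: 0xFC9C650B.
Top bit is set, so as a signed 32-bit value this is 0xFC9C650B − 2^32 = -56859381.

-56859381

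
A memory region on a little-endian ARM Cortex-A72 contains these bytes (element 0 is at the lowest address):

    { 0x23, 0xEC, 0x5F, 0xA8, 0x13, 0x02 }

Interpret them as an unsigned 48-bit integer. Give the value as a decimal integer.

2283452492835

In little-endian order the low byte comes first in memory.
Reassemble most-significant byte first: 02 13 A8 5F EC 23 → 0x0213A85FEC23.
0x0213A85FEC23 = 2283452492835.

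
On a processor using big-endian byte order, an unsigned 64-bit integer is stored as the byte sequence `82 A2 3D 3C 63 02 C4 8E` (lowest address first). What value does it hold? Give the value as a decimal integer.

In big-endian order the high byte comes first in memory.
The bytes are already most-significant first: 0x82A23D3C6302C48E.
0x82A23D3C6302C48E = 9413153500726215822.

9413153500726215822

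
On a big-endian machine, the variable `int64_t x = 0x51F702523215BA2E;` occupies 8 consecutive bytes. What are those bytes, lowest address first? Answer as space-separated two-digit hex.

51 F7 02 52 32 15 BA 2E

Split into bytes (most-significant first): 51 F7 02 52 32 15 BA 2E.
Big-endian: lowest address holds the most-significant byte.
So the memory order matches the most-significant-first order: 51 F7 02 52 32 15 BA 2E.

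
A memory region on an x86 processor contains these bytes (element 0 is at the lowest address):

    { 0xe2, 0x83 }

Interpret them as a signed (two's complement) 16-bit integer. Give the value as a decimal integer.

Little-endian stores the least-significant byte at the lowest address.
Reassemble most-significant byte first: 83 E2 → 0x83E2.
Top bit is set, so as a signed 16-bit value this is 0x83E2 − 2^16 = -31774.

-31774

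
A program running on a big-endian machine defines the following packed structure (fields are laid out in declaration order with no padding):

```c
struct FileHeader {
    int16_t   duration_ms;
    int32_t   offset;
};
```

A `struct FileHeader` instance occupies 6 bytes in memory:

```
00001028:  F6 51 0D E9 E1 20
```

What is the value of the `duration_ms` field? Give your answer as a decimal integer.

-2479

`duration_ms` is the first field, at byte offset 0, occupying 2 bytes.
Bytes at offsets 0..1: F6 51.
In big-endian order the high byte comes first in memory.
The bytes are already most-significant first: 0xF651.
Top bit is set, so as a signed 16-bit value this is 0xF651 − 2^16 = -2479.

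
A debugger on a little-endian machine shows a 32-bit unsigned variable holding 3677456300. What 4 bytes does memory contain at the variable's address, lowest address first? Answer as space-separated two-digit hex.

3677456300 in hexadecimal, padded to 32 bits, is 0xDB3187AC.
Split into bytes (most-significant first): DB 31 87 AC.
Little-endian stores the least-significant byte at the lowest address.
So at ascending addresses the bytes are AC 87 31 DB.

AC 87 31 DB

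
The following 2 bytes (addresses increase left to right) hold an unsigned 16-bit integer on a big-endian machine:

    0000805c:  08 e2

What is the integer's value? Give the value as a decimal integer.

In big-endian order the high byte comes first in memory.
The bytes are already most-significant first: 0x08E2.
0x08E2 = 2274.

2274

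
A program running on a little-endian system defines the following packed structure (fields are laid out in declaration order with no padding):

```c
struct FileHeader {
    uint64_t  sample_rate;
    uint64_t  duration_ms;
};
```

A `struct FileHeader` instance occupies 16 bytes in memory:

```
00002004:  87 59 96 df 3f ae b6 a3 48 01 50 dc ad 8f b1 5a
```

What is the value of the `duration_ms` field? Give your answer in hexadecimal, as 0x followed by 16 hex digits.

`duration_ms` follows `sample_rate` (8 bytes), so it starts at byte offset 8 and occupies 8 bytes.
Bytes at offsets 8..15: 48 01 50 DC AD 8F B1 5A.
Little-endian: lowest address holds the least-significant byte.
Reassemble most-significant byte first: 5A B1 8F AD DC 50 01 48 → 0x5AB18FADDC500148.

0x5AB18FADDC500148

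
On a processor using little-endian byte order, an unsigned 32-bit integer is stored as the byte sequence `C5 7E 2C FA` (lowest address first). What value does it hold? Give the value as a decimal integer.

4197220037

Little-endian stores the least-significant byte at the lowest address.
Reassemble most-significant byte first: FA 2C 7E C5 → 0xFA2C7EC5.
0xFA2C7EC5 = 4197220037.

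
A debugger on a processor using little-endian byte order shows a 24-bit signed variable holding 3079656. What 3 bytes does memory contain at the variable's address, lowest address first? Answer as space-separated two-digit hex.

E8 FD 2E

3079656 in hexadecimal, padded to 24 bits, is 0x2EFDE8.
Split into bytes (most-significant first): 2E FD E8.
Little-endian: lowest address holds the least-significant byte.
So at ascending addresses the bytes are E8 FD 2E.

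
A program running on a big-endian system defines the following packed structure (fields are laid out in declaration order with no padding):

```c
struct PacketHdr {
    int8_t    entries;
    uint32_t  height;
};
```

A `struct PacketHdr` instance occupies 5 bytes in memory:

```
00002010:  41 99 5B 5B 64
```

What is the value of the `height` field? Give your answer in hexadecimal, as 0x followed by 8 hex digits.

`height` follows `entries` (1 byte), so it starts at byte offset 1 and occupies 4 bytes.
Bytes at offsets 1..4: 99 5B 5B 64.
Big-endian stores the most-significant byte at the lowest address.
The bytes are already most-significant first: 0x995B5B64.

0x995B5B64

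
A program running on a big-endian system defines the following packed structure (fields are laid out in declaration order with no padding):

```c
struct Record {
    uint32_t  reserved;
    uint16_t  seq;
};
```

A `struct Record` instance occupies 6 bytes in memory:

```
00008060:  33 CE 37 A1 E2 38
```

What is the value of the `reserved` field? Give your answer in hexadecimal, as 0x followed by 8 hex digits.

`reserved` is the first field, at byte offset 0, occupying 4 bytes.
Bytes at offsets 0..3: 33 CE 37 A1.
Big-endian: lowest address holds the most-significant byte.
The bytes are already most-significant first: 0x33CE37A1.

0x33CE37A1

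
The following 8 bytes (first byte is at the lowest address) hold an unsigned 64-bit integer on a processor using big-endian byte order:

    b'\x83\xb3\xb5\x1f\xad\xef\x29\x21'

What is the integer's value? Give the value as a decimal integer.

9490127987466512673

In big-endian order the high byte comes first in memory.
The bytes are already most-significant first: 0x83B3B51FADEF2921.
0x83B3B51FADEF2921 = 9490127987466512673.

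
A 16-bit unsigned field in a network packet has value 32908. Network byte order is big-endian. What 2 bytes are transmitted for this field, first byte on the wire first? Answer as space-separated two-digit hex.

80 8C

32908 in hexadecimal, padded to 16 bits, is 0x808C.
Split into bytes (most-significant first): 80 8C.
In big-endian order the high byte comes first in memory.
So the memory order matches the most-significant-first order: 80 8C.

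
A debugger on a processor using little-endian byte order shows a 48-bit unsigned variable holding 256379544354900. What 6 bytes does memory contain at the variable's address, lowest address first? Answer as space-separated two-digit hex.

256379544354900 in hexadecimal, padded to 48 bits, is 0xE92D03AB4054.
Split into bytes (most-significant first): E9 2D 03 AB 40 54.
Little-endian: lowest address holds the least-significant byte.
So at ascending addresses the bytes are 54 40 AB 03 2D E9.

54 40 AB 03 2D E9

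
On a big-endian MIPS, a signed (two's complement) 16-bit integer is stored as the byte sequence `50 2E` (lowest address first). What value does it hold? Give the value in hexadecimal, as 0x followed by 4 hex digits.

0x502E

In big-endian order the high byte comes first in memory.
The bytes are already most-significant first: 0x502E.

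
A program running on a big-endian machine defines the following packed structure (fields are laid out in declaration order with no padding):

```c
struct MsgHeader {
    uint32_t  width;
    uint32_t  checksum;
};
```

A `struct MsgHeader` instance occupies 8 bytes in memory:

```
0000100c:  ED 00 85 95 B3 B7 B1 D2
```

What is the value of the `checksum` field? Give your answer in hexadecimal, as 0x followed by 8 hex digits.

0xB3B7B1D2

`checksum` follows `width` (4 bytes), so it starts at byte offset 4 and occupies 4 bytes.
Bytes at offsets 4..7: B3 B7 B1 D2.
Big-endian: lowest address holds the most-significant byte.
The bytes are already most-significant first: 0xB3B7B1D2.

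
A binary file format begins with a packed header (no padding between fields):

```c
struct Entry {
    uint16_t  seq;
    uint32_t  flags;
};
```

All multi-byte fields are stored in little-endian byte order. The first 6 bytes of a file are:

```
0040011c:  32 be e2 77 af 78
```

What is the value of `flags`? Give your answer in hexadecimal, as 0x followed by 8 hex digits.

0x78AF77E2

`flags` follows `seq` (2 bytes), so it starts at byte offset 2 and occupies 4 bytes.
Bytes at offsets 2..5: E2 77 AF 78.
In little-endian order the low byte comes first in memory.
Reassemble most-significant byte first: 78 AF 77 E2 → 0x78AF77E2.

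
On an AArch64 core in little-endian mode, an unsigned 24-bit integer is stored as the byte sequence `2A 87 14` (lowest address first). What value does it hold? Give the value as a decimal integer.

1345322

In little-endian order the low byte comes first in memory.
Reassemble most-significant byte first: 14 87 2A → 0x14872A.
0x14872A = 1345322.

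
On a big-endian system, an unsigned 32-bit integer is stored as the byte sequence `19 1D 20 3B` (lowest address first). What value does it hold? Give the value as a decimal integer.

Big-endian: lowest address holds the most-significant byte.
The bytes are already most-significant first: 0x191D203B.
0x191D203B = 421339195.

421339195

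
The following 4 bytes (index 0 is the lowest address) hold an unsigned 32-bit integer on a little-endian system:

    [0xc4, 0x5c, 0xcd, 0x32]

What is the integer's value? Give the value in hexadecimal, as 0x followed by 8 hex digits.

0x32CD5CC4

Little-endian stores the least-significant byte at the lowest address.
Reassemble most-significant byte first: 32 CD 5C C4 → 0x32CD5CC4.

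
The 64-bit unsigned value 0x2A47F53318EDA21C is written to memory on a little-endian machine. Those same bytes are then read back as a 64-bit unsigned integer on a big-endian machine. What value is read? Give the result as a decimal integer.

2063472267495819050

Stored little-endian, the bytes at ascending addresses are 1C A2 ED 18 33 F5 47 2A.
Read back as big-endian, the last byte is least significant, giving 0x1CA2ED1833F5472A.
0x1CA2ED1833F5472A = 2063472267495819050.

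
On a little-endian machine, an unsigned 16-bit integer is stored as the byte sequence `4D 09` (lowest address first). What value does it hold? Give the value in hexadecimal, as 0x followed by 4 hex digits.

0x094D

Little-endian stores the least-significant byte at the lowest address.
Reassemble most-significant byte first: 09 4D → 0x094D.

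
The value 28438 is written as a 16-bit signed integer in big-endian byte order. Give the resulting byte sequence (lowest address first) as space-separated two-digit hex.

28438 in hexadecimal, padded to 16 bits, is 0x6F16.
Split into bytes (most-significant first): 6F 16.
In big-endian order the high byte comes first in memory.
So the memory order matches the most-significant-first order: 6F 16.

6F 16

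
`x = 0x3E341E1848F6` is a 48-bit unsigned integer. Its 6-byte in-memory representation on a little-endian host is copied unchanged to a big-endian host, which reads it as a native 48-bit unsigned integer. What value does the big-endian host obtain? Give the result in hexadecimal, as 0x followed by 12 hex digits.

Stored little-endian, the bytes at ascending addresses are F6 48 18 1E 34 3E.
Read back as big-endian, the last byte is least significant, giving 0xF648181E343E.

0xF648181E343E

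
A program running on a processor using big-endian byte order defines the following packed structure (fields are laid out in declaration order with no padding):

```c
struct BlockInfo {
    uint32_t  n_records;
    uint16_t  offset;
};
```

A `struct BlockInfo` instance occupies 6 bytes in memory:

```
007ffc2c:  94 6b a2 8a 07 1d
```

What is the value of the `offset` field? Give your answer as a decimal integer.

`offset` follows `n_records` (4 bytes), so it starts at byte offset 4 and occupies 2 bytes.
Bytes at offsets 4..5: 07 1D.
Big-endian stores the most-significant byte at the lowest address.
The bytes are already most-significant first: 0x071D.
0x071D = 1821.

1821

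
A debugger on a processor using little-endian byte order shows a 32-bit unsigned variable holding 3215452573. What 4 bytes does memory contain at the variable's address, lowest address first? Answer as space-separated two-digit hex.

3215452573 in hexadecimal, padded to 32 bits, is 0xBFA7E99D.
Split into bytes (most-significant first): BF A7 E9 9D.
In little-endian order the low byte comes first in memory.
So at ascending addresses the bytes are 9D E9 A7 BF.

9D E9 A7 BF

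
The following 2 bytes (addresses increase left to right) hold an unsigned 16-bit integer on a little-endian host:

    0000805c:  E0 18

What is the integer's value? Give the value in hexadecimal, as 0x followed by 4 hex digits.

0x18E0

Little-endian: lowest address holds the least-significant byte.
Reassemble most-significant byte first: 18 E0 → 0x18E0.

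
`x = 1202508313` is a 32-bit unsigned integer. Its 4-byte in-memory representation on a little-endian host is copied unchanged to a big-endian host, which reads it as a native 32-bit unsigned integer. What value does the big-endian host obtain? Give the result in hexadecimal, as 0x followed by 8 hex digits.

0x19D2AC47

1202508313 in 32-bit hexadecimal is 0x47ACD219.
Stored little-endian, the bytes at ascending addresses are 19 D2 AC 47.
Read back as big-endian, the last byte is least significant, giving 0x19D2AC47.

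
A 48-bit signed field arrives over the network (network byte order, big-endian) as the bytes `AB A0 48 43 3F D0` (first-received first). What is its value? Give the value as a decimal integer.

-92770081226800

Big-endian: lowest address holds the most-significant byte.
The bytes are already most-significant first: 0xABA048433FD0.
Top bit is set, so as a signed 48-bit value this is 0xABA048433FD0 − 2^48 = -92770081226800.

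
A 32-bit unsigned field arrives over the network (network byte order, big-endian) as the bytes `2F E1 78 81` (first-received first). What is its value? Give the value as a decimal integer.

In big-endian order the high byte comes first in memory.
The bytes are already most-significant first: 0x2FE17881.
0x2FE17881 = 803305601.

803305601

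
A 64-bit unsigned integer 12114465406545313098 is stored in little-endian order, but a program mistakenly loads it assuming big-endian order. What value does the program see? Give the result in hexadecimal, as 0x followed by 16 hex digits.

0x4A3DE4201A3A1FA8

12114465406545313098 in 64-bit hexadecimal is 0xA81F3A1A20E43D4A.
Stored little-endian, the bytes at ascending addresses are 4A 3D E4 20 1A 3A 1F A8.
Read back as big-endian, the last byte is least significant, giving 0x4A3DE4201A3A1FA8.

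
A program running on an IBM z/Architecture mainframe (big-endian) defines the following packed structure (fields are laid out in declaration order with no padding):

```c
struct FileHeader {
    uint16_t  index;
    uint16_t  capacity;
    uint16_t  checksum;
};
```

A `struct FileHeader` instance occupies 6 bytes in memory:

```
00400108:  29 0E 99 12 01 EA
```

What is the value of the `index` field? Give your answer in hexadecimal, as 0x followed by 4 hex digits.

0x290E

`index` is the first field, at byte offset 0, occupying 2 bytes.
Bytes at offsets 0..1: 29 0E.
Big-endian stores the most-significant byte at the lowest address.
The bytes are already most-significant first: 0x290E.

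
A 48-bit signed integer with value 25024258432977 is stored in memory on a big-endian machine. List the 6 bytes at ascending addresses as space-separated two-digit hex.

16 C2 6A 08 DF D1

25024258432977 in hexadecimal, padded to 48 bits, is 0x16C26A08DFD1.
Split into bytes (most-significant first): 16 C2 6A 08 DF D1.
In big-endian order the high byte comes first in memory.
So the memory order matches the most-significant-first order: 16 C2 6A 08 DF D1.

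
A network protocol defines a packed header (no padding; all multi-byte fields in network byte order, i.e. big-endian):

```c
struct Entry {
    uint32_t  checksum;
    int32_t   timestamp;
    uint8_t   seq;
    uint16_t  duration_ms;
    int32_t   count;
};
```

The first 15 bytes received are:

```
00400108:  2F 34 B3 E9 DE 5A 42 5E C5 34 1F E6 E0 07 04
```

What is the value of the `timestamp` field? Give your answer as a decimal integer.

-564510114

`timestamp` follows `checksum` (4 bytes), so it starts at byte offset 4 and occupies 4 bytes.
Bytes at offsets 4..7: DE 5A 42 5E.
In big-endian order the high byte comes first in memory.
The bytes are already most-significant first: 0xDE5A425E.
Top bit is set, so as a signed 32-bit value this is 0xDE5A425E − 2^32 = -564510114.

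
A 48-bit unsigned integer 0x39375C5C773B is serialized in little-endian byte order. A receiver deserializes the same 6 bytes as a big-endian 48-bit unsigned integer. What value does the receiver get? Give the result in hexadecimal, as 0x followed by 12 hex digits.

0x3B775C5C3739

Stored little-endian, the bytes at ascending addresses are 3B 77 5C 5C 37 39.
Read back as big-endian, the last byte is least significant, giving 0x3B775C5C3739.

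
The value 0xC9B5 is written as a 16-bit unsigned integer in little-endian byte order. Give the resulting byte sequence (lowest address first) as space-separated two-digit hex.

Split into bytes (most-significant first): C9 B5.
In little-endian order the low byte comes first in memory.
So at ascending addresses the bytes are B5 C9.

B5 C9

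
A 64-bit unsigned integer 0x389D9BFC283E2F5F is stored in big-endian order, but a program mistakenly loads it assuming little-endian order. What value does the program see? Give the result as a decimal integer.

Stored big-endian, the bytes at ascending addresses are 38 9D 9B FC 28 3E 2F 5F.
Read back as little-endian, the first byte is least significant, giving 0x5F2F3E28FC9B9D38.
0x5F2F3E28FC9B9D38 = 6858769103266225464.

6858769103266225464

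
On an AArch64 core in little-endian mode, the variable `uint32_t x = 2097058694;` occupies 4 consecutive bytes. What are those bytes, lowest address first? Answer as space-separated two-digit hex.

2097058694 in hexadecimal, padded to 32 bits, is 0x7CFE9386.
Split into bytes (most-significant first): 7C FE 93 86.
Little-endian stores the least-significant byte at the lowest address.
So at ascending addresses the bytes are 86 93 FE 7C.

86 93 FE 7C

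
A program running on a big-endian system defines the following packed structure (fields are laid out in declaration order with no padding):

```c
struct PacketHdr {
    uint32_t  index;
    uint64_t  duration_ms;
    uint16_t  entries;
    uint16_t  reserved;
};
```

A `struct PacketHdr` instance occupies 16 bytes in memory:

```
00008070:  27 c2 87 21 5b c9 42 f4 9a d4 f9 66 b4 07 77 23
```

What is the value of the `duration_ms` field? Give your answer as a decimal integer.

`duration_ms` follows `index` (4 bytes), so it starts at byte offset 4 and occupies 8 bytes.
Bytes at offsets 4..11: 5B C9 42 F4 9A D4 F9 66.
Big-endian: lowest address holds the most-significant byte.
The bytes are already most-significant first: 0x5BC942F49AD4F966.
0x5BC942F49AD4F966 = 6613891146107386214.

6613891146107386214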